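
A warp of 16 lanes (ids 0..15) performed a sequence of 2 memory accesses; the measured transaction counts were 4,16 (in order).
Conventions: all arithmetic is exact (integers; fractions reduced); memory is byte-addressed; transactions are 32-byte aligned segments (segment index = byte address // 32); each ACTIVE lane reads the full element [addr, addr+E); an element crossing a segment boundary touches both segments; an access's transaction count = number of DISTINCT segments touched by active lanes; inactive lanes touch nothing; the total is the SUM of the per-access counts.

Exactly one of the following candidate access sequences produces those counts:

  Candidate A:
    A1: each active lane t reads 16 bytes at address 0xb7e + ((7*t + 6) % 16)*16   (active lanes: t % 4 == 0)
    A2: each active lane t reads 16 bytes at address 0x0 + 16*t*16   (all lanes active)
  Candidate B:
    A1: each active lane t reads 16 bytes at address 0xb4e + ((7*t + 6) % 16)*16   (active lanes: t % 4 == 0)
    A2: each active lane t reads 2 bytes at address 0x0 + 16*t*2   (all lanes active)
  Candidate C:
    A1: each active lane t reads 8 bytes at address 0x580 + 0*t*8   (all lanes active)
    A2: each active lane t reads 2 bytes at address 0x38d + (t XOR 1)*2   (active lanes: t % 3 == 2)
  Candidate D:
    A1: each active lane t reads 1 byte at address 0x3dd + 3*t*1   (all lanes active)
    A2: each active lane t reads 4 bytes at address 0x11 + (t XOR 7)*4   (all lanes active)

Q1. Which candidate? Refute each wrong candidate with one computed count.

A: A1 gives 8 transactions, not 4
C: A1 gives 1 transaction, not 4
D: A1 gives 3 transactions, not 4
B: all counts match (4,16)

Answer: B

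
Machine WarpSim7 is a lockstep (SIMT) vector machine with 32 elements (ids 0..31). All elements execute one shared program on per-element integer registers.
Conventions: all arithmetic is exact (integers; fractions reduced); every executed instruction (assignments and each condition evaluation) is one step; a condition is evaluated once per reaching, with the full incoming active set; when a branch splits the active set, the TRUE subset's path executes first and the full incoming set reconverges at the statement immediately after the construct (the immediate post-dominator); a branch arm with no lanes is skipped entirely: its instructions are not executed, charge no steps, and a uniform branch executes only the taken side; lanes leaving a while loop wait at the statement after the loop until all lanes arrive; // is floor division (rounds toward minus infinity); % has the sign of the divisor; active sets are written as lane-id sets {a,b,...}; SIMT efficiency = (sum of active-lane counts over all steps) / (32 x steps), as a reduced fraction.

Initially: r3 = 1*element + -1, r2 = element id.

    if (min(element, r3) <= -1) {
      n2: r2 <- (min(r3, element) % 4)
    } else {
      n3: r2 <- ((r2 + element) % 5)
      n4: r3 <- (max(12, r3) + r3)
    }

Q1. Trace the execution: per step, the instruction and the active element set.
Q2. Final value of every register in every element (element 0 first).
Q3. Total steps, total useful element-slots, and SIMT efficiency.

step 0: eval (min(element, r3) <= -1) {0,1,2,3,4,5,6,7,8,9,10,11,12,13,14,15,16,17,18,19,20,21,22,23,24,25,26,27,28,29,30,31}
step 1: r2 <- (min(r3, element) % 4) {0}
step 2: r2 <- ((r2 + element) % 5)   {1,2,3,4,5,6,7,8,9,10,11,12,13,14,15,16,17,18,19,20,21,22,23,24,25,26,27,28,29,30,31}
step 3: r3 <- (max(12, r3) + r3)     {1,2,3,4,5,6,7,8,9,10,11,12,13,14,15,16,17,18,19,20,21,22,23,24,25,26,27,28,29,30,31}

Answer: 4 steps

r3: -1,12,13,14,15,16,17,18,19,20,21,22,23,24,26,28,30,32,34,36,38,40,42,44,46,48,50,52,54,56,58,60
r2: 3,2,4,1,3,0,2,4,1,3,0,2,4,1,3,0,2,4,1,3,0,2,4,1,3,0,2,4,1,3,0,2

steps = 4; useful = 95; efficiency = 95/128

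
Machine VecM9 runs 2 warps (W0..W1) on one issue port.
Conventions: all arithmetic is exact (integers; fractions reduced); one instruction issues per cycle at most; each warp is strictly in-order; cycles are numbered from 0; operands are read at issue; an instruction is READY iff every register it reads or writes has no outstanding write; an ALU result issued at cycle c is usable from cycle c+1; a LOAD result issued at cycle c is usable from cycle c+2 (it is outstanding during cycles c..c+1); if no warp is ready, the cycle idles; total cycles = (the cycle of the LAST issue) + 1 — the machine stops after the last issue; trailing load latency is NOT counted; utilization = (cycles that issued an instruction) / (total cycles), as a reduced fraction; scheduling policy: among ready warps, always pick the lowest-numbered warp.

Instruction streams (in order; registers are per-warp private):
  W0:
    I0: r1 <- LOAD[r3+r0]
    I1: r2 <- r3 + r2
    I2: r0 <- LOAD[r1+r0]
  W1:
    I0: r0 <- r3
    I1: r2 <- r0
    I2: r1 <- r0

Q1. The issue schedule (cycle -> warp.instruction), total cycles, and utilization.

cycle 0: W0.I0
cycle 1: W0.I1
cycle 2: W0.I2
cycle 3: W1.I0
cycle 4: W1.I1
cycle 5: W1.I2

Answer: 6 cycles, utilization 1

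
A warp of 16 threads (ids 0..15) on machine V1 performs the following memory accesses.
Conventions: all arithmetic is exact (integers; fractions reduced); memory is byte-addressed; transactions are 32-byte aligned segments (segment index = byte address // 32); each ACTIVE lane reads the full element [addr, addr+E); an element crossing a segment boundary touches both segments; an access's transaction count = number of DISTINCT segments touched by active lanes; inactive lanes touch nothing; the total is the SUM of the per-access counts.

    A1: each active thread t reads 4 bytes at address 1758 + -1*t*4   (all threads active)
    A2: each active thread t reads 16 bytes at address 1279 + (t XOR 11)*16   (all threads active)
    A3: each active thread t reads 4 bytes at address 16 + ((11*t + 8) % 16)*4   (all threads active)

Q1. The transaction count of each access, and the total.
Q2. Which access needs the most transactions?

A1: 3 transactions
A2: 9 transactions
A3: 3 transactions

Answer: 3,9,3; total 15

Answer: A2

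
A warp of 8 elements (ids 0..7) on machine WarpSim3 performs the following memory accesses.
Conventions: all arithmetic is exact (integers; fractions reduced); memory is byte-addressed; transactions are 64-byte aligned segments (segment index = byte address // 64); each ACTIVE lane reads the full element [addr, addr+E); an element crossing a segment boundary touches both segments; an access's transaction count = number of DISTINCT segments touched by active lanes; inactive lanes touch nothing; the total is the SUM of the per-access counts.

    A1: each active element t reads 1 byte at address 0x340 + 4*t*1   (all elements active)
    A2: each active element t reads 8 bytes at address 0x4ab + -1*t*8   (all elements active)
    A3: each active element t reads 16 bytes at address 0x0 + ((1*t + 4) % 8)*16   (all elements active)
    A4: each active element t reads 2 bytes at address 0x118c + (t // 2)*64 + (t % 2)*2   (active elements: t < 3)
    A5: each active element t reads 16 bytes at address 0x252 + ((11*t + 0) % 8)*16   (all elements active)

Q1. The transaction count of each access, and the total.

A1: 1 transaction
A2: 2 transactions
A3: 2 transactions
A4: 2 transactions
A5: 3 transactions

Answer: 1,2,2,2,3; total 10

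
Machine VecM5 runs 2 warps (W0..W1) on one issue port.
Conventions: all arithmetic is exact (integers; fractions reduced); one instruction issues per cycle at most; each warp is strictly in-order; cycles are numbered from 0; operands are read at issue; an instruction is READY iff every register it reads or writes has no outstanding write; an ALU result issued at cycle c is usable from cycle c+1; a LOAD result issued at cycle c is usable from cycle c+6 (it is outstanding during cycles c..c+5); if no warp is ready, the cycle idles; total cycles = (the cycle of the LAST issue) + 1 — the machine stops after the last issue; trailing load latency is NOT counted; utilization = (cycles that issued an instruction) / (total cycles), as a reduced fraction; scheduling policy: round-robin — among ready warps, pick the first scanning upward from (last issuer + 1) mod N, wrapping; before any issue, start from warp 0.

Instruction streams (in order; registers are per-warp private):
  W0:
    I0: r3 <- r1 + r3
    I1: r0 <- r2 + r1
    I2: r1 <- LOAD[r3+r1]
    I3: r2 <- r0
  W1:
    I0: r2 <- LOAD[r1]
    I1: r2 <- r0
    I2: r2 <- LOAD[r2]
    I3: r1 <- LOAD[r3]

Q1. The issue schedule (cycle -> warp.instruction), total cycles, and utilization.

cycle 0: W0.I0
cycle 1: W1.I0
cycle 2: W0.I1
cycle 3: W0.I2
cycle 4: W0.I3
cycle 5: idle
cycle 6: idle
cycle 7: W1.I1
cycle 8: W1.I2
cycle 9: W1.I3

Answer: 10 cycles, utilization 4/5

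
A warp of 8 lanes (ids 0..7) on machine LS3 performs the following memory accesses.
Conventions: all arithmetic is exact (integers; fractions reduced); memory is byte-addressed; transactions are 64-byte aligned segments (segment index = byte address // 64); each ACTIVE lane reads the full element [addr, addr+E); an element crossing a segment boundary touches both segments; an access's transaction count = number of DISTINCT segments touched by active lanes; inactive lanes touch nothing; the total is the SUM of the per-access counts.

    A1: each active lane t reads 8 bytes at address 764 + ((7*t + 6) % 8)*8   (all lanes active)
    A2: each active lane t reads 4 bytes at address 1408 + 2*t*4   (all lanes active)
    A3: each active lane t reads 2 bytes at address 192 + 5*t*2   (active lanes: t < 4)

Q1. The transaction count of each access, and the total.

A1: 2 transactions
A2: 1 transaction
A3: 1 transaction

Answer: 2,1,1; total 4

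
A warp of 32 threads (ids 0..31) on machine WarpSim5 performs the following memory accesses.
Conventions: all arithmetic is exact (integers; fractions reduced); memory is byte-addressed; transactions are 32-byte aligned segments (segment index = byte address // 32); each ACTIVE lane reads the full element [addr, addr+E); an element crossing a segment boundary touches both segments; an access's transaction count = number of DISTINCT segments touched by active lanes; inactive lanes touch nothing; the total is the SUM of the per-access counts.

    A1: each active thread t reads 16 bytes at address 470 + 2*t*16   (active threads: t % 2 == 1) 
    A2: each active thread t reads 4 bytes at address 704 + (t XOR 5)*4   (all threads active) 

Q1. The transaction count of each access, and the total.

A1: 32 transactions
A2: 4 transactions

Answer: 32,4; total 36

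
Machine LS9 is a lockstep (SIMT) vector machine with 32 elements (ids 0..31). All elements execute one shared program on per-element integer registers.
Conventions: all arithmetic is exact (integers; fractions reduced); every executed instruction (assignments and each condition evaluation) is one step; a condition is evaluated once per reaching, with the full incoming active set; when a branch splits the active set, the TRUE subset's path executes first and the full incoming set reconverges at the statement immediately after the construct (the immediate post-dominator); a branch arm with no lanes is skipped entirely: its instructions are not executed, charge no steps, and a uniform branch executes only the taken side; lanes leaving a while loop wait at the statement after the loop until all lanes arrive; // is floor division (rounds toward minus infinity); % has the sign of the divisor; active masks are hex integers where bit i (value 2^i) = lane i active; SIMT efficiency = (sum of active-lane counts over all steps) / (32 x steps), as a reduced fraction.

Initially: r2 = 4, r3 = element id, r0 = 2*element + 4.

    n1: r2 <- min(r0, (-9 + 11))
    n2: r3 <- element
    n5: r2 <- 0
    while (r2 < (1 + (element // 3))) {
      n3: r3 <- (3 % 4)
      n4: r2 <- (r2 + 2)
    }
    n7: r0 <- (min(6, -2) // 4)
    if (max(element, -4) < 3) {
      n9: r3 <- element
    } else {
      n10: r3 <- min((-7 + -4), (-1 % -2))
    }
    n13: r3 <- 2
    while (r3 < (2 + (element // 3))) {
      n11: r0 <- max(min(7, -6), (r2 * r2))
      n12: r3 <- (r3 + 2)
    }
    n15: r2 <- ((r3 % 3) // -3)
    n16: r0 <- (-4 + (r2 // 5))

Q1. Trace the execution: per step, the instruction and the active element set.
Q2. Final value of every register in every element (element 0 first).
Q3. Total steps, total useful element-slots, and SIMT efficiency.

step 0: r2 <- min(r0, (-9 + 11))     0xffffffff
step 1: r3 <- element                0xffffffff
step 2: r2 <- 0                      0xffffffff
step 3: eval (r2 < (1 + (element // 3))) 0xffffffff
step 4: r3 <- (3 % 4)                0xffffffff
step 5: r2 <- (r2 + 2)               0xffffffff
step 6: eval (r2 < (1 + (element // 3))) 0xffffffff
step 7: r3 <- (3 % 4)                0xffffffc0
step 8: r2 <- (r2 + 2)               0xffffffc0
step 9: eval (r2 < (1 + (element // 3))) 0xffffffc0
step 10: r3 <- (3 % 4)                0xfffff000
step 11: r2 <- (r2 + 2)               0xfffff000
step 12: eval (r2 < (1 + (element // 3))) 0xfffff000
step 13: r3 <- (3 % 4)                0xfffc0000
step 14: r2 <- (r2 + 2)               0xfffc0000
step 15: eval (r2 < (1 + (element // 3))) 0xfffc0000
step 16: r3 <- (3 % 4)                0xff000000
step 17: r2 <- (r2 + 2)               0xff000000
step 18: eval (r2 < (1 + (element // 3))) 0xff000000
step 19: r3 <- (3 % 4)                0xc0000000
step 20: r2 <- (r2 + 2)               0xc0000000
step 21: eval (r2 < (1 + (element // 3))) 0xc0000000
step 22: r0 <- (min(6, -2) // 4)      0xffffffff
step 23: eval (max(element, -4) < 3)  0xffffffff
step 24: r3 <- element                0x00000007
step 25: r3 <- min((-7 + -4), (-1 % -2)) 0xfffffff8
step 26: r3 <- 2                      0xffffffff
step 27: eval (r3 < (2 + (element // 3))) 0xffffffff
step 28: r0 <- max(min(7, -6), (r2 * r2)) 0xfffffff8
step 29: r3 <- (r3 + 2)               0xfffffff8
step 30: eval (r3 < (2 + (element // 3))) 0xfffffff8
step 31: r0 <- max(min(7, -6), (r2 * r2)) 0xfffffe00
step 32: r3 <- (r3 + 2)               0xfffffe00
step 33: eval (r3 < (2 + (element // 3))) 0xfffffe00
step 34: r0 <- max(min(7, -6), (r2 * r2)) 0xffff8000
step 35: r3 <- (r3 + 2)               0xffff8000
step 36: eval (r3 < (2 + (element // 3))) 0xffff8000
step 37: r0 <- max(min(7, -6), (r2 * r2)) 0xffe00000
step 38: r3 <- (r3 + 2)               0xffe00000
step 39: eval (r3 < (2 + (element // 3))) 0xffe00000
step 40: r0 <- max(min(7, -6), (r2 * r2)) 0xf8000000
step 41: r3 <- (r3 + 2)               0xf8000000
step 42: eval (r3 < (2 + (element // 3))) 0xf8000000
step 43: r2 <- ((r3 % 3) // -3)       0xffffffff
step 44: r0 <- (-4 + (r2 // 5))       0xffffffff

Answer: 45 steps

r2: -1,-1,-1,-1,-1,-1,-1,-1,-1,0,0,0,0,0,0,-1,-1,-1,-1,-1,-1,-1,-1,-1,-1,-1,-1,0,0,0,0,0
r3: 2,2,2,4,4,4,4,4,4,6,6,6,6,6,6,8,8,8,8,8,8,10,10,10,10,10,10,12,12,12,12,12
r0: -5,-5,-5,-5,-5,-5,-5,-5,-5,-4,-4,-4,-4,-4,-4,-5,-5,-5,-5,-5,-5,-5,-5,-5,-5,-5,-5,-4,-4,-4,-4,-4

steps = 45; useful = 913; efficiency = 913/1440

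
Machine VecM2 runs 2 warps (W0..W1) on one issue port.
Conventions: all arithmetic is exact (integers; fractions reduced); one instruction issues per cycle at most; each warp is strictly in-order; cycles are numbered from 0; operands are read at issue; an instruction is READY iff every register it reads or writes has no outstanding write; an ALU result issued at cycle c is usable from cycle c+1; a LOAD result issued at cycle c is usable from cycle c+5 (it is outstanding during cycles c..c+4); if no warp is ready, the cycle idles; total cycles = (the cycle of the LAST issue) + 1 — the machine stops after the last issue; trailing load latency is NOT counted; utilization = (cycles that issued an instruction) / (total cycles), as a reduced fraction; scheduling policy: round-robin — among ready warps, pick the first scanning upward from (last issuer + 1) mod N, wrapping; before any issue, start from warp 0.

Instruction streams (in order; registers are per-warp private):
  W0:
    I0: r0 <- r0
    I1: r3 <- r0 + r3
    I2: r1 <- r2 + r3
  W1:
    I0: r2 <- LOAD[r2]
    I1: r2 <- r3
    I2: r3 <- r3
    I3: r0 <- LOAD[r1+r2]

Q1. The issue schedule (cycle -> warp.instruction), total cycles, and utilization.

cycle 0: W0.I0
cycle 1: W1.I0
cycle 2: W0.I1
cycle 3: W0.I2
cycle 4: idle
cycle 5: idle
cycle 6: W1.I1
cycle 7: W1.I2
cycle 8: W1.I3

Answer: 9 cycles, utilization 7/9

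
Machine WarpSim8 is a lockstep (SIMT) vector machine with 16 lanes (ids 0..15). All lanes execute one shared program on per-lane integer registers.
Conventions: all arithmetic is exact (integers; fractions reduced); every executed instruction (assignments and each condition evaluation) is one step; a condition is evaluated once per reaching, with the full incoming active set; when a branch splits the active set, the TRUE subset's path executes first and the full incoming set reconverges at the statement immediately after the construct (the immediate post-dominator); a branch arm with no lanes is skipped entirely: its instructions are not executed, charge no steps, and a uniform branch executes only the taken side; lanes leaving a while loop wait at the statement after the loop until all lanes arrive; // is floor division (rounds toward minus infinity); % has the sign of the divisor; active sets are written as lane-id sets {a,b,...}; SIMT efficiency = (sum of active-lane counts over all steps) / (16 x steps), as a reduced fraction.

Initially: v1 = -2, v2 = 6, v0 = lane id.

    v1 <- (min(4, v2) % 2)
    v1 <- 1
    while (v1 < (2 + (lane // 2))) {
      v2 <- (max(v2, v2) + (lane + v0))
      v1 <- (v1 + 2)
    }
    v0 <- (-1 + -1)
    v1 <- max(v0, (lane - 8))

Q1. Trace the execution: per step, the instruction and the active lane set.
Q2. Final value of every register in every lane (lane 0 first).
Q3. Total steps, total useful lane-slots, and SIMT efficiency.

step 0: v1 <- (min(4, v2) % 2)       {0,1,2,3,4,5,6,7,8,9,10,11,12,13,14,15}
step 1: v1 <- 1                      {0,1,2,3,4,5,6,7,8,9,10,11,12,13,14,15}
step 2: eval (v1 < (2 + (lane // 2))) {0,1,2,3,4,5,6,7,8,9,10,11,12,13,14,15}
step 3: v2 <- (max(v2, v2) + (lane + v0)) {0,1,2,3,4,5,6,7,8,9,10,11,12,13,14,15}
step 4: v1 <- (v1 + 2)               {0,1,2,3,4,5,6,7,8,9,10,11,12,13,14,15}
step 5: eval (v1 < (2 + (lane // 2))) {0,1,2,3,4,5,6,7,8,9,10,11,12,13,14,15}
step 6: v2 <- (max(v2, v2) + (lane + v0)) {4,5,6,7,8,9,10,11,12,13,14,15}
step 7: v1 <- (v1 + 2)               {4,5,6,7,8,9,10,11,12,13,14,15}
step 8: eval (v1 < (2 + (lane // 2))) {4,5,6,7,8,9,10,11,12,13,14,15}
step 9: v2 <- (max(v2, v2) + (lane + v0)) {8,9,10,11,12,13,14,15}
step 10: v1 <- (v1 + 2)               {8,9,10,11,12,13,14,15}
step 11: eval (v1 < (2 + (lane // 2))) {8,9,10,11,12,13,14,15}
step 12: v2 <- (max(v2, v2) + (lane + v0)) {12,13,14,15}
step 13: v1 <- (v1 + 2)               {12,13,14,15}
step 14: eval (v1 < (2 + (lane // 2))) {12,13,14,15}
step 15: v0 <- (-1 + -1)              {0,1,2,3,4,5,6,7,8,9,10,11,12,13,14,15}
step 16: v1 <- max(v0, (lane - 8))    {0,1,2,3,4,5,6,7,8,9,10,11,12,13,14,15}

Answer: 17 steps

v1: -2,-2,-2,-2,-2,-2,-2,-1,0,1,2,3,4,5,6,7
v2: 6,8,10,12,22,26,30,34,54,60,66,72,102,110,118,126
v0: -2,-2,-2,-2,-2,-2,-2,-2,-2,-2,-2,-2,-2,-2,-2,-2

steps = 17; useful = 200; efficiency = 200/272 = 25/34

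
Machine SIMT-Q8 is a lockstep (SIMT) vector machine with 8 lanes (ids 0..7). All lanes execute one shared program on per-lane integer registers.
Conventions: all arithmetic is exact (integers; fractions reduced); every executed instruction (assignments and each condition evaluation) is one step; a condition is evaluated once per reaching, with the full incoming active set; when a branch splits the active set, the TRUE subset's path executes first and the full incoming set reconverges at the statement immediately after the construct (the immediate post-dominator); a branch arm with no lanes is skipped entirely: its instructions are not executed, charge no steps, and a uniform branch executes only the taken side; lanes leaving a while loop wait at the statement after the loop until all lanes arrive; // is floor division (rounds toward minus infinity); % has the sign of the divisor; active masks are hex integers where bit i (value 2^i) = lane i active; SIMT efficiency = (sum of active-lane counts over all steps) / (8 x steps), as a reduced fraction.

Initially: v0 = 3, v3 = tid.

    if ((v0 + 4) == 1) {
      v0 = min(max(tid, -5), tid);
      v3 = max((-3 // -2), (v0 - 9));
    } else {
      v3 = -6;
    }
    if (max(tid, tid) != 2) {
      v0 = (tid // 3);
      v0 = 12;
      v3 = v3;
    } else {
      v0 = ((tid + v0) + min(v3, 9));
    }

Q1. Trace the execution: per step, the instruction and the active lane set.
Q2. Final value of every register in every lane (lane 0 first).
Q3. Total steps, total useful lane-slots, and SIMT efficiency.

step 0: eval ((v0 + 4) == 1)         0xff
step 1: v3 <- -6                     0xff
step 2: eval (max(tid, tid) != 2)    0xff
step 3: v0 <- (tid // 3)             0xfb
step 4: v0 <- 12                     0xfb
step 5: v3 <- v3                     0xfb
step 6: v0 <- ((tid + v0) + min(v3, 9)) 0x04

Answer: 7 steps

v0: 12,12,-1,12,12,12,12,12
v3: -6,-6,-6,-6,-6,-6,-6,-6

steps = 7; useful = 46; efficiency = 46/56 = 23/28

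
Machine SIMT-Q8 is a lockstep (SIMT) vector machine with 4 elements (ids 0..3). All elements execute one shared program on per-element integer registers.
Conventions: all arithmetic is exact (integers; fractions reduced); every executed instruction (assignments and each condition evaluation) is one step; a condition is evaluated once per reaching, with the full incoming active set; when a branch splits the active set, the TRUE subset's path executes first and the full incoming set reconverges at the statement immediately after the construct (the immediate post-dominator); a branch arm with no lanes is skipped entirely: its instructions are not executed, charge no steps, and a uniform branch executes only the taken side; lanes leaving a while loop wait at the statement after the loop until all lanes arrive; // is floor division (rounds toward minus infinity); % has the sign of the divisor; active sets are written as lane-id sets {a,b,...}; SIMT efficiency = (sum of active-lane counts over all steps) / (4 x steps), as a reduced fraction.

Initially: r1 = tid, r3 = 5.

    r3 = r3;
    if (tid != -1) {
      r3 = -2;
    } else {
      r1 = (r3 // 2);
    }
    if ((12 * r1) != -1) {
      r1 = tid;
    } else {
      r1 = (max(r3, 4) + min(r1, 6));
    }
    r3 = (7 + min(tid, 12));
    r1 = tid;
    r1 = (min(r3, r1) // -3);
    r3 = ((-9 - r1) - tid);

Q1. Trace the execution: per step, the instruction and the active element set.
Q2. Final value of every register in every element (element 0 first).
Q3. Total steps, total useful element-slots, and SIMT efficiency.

step 0: r3 <- r3                     {0,1,2,3}
step 1: eval (tid != -1)             {0,1,2,3}
step 2: r3 <- -2                     {0,1,2,3}
step 3: eval ((12 * r1) != -1)       {0,1,2,3}
step 4: r1 <- tid                    {0,1,2,3}
step 5: r3 <- (7 + min(tid, 12))     {0,1,2,3}
step 6: r1 <- tid                    {0,1,2,3}
step 7: r1 <- (min(r3, r1) // -3)    {0,1,2,3}
step 8: r3 <- ((-9 - r1) - tid)      {0,1,2,3}

Answer: 9 steps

r1: 0,-1,-1,-1
r3: -9,-9,-10,-11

steps = 9; useful = 36; efficiency = 36/36 = 1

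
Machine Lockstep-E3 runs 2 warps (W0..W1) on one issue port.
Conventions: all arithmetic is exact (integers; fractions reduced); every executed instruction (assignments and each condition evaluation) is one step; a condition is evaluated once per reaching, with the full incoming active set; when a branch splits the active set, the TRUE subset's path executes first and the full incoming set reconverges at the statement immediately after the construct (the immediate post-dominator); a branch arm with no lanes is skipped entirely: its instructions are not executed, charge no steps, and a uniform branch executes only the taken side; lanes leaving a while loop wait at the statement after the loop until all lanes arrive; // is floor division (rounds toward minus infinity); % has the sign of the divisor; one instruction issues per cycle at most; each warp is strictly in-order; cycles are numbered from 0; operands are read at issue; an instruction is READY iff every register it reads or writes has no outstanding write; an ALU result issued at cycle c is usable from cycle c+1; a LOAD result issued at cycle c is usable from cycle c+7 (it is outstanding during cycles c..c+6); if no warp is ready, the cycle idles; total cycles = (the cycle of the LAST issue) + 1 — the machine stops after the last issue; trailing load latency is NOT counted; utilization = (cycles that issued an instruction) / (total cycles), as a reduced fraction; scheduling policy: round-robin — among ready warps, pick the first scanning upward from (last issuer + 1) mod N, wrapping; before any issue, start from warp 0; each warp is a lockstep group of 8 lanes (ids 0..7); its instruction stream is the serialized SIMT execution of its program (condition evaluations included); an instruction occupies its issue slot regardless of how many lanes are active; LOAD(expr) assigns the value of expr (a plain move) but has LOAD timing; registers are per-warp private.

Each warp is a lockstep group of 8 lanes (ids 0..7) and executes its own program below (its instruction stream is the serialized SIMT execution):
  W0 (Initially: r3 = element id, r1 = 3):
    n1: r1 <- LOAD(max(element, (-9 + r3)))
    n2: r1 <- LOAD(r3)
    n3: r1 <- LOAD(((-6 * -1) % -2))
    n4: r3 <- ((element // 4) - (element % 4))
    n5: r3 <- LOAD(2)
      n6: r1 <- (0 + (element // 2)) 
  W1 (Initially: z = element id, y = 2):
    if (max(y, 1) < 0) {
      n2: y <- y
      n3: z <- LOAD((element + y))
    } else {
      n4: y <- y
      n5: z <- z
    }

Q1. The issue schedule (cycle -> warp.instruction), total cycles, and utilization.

cycle 0: W0.I0
cycle 1: W1.I0
cycle 2: W1.I1
cycle 3: W1.I2
cycle 4: idle
cycle 5: idle
cycle 6: idle
cycle 7: W0.I1
cycle 8: idle
cycle 9: idle
cycle 10: idle
cycle 11: idle
cycle 12: idle
cycle 13: idle
cycle 14: W0.I2
cycle 15: W0.I3
cycle 16: W0.I4
cycle 17: idle
cycle 18: idle
cycle 19: idle
cycle 20: idle
cycle 21: W0.I5

Answer: 22 cycles, utilization 9/22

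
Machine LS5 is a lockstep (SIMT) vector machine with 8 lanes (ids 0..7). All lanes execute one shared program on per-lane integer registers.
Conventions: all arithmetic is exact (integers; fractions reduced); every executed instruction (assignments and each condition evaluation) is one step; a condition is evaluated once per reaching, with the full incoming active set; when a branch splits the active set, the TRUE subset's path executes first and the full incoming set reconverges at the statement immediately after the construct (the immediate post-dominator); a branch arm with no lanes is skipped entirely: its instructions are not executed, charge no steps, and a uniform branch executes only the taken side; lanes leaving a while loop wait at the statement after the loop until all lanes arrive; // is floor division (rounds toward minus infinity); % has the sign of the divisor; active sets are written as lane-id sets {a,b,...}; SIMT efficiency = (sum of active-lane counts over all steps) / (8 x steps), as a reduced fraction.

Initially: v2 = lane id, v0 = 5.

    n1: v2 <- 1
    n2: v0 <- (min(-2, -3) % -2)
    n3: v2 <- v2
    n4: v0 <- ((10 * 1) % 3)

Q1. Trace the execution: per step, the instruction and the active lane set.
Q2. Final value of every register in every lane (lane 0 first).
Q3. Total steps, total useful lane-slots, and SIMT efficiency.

step 0: v2 <- 1                      {0,1,2,3,4,5,6,7}
step 1: v0 <- (min(-2, -3) % -2)     {0,1,2,3,4,5,6,7}
step 2: v2 <- v2                     {0,1,2,3,4,5,6,7}
step 3: v0 <- ((10 * 1) % 3)         {0,1,2,3,4,5,6,7}

Answer: 4 steps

v2: 1,1,1,1,1,1,1,1
v0: 1,1,1,1,1,1,1,1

steps = 4; useful = 32; efficiency = 32/32 = 1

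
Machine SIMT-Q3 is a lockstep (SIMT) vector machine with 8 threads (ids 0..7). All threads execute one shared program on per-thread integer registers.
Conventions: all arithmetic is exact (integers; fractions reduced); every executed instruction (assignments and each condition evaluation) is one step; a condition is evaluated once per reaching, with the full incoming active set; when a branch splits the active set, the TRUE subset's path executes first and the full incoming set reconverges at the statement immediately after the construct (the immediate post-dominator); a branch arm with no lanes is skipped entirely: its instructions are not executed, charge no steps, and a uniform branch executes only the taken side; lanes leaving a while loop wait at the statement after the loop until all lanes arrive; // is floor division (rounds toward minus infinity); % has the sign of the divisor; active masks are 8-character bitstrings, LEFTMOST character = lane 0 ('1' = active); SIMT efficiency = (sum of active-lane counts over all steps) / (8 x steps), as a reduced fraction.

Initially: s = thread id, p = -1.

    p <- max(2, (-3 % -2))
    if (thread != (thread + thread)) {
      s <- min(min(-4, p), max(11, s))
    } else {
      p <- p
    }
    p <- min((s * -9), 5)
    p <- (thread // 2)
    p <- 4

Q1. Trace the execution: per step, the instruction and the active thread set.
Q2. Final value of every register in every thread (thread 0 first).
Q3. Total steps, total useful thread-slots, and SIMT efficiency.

step 0: p <- max(2, (-3 % -2))       11111111
step 1: eval (thread != (thread + thread)) 11111111
step 2: s <- min(min(-4, p), max(11, s)) 01111111
step 3: p <- p                       10000000
step 4: p <- min((s * -9), 5)        11111111
step 5: p <- (thread // 2)           11111111
step 6: p <- 4                       11111111

Answer: 7 steps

s: 0,-4,-4,-4,-4,-4,-4,-4
p: 4,4,4,4,4,4,4,4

steps = 7; useful = 48; efficiency = 48/56 = 6/7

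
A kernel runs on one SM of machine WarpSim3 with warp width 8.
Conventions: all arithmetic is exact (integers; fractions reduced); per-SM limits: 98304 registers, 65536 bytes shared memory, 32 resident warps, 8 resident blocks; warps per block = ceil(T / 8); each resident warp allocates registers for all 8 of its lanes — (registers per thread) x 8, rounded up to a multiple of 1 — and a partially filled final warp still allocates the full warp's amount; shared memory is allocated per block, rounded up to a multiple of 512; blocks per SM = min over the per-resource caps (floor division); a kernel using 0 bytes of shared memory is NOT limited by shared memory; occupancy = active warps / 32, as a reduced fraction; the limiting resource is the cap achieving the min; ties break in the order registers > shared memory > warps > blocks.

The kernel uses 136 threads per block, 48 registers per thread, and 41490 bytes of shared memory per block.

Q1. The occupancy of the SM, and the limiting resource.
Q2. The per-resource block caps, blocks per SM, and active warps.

Answer: occupancy 17/32, limited by shared memory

registers: 15 blocks
shared memory: 1 block
warps: 1 block
blocks: 8 blocks

Answer: 1 block, 17 active warps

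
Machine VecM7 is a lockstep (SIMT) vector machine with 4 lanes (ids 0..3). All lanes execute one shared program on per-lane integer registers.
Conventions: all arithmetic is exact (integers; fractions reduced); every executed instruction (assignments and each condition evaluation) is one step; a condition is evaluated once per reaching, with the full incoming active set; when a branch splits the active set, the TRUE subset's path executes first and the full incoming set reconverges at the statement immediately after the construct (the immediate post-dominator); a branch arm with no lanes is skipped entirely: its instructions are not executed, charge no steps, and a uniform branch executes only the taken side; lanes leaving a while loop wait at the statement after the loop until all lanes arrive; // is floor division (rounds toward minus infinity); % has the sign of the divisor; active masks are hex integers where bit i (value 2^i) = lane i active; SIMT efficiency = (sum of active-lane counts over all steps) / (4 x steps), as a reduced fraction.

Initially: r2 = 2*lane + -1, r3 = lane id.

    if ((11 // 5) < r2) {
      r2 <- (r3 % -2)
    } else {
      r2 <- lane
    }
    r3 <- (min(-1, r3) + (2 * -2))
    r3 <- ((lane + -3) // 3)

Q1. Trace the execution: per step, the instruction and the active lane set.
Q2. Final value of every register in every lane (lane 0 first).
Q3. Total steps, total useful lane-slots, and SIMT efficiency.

step 0: eval ((11 // 5) < r2)        0xf
step 1: r2 <- (r3 % -2)              0xc
step 2: r2 <- lane                   0x3
step 3: r3 <- (min(-1, r3) + (2 * -2)) 0xf
step 4: r3 <- ((lane + -3) // 3)     0xf

Answer: 5 steps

r2: 0,1,0,-1
r3: -1,-1,-1,0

steps = 5; useful = 16; efficiency = 16/20 = 4/5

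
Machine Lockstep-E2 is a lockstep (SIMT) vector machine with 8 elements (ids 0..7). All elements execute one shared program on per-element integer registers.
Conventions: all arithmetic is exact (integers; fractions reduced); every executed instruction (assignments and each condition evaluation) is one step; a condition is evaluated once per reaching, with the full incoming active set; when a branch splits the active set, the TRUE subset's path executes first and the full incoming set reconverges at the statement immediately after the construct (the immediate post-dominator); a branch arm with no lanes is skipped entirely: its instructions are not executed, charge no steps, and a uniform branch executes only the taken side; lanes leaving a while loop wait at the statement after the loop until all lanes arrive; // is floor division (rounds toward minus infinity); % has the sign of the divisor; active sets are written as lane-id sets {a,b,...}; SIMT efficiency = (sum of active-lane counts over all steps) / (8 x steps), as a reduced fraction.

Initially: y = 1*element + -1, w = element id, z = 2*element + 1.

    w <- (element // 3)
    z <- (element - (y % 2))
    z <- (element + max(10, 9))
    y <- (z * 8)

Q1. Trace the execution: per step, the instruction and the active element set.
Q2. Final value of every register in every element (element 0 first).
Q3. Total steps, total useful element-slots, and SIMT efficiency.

step 0: w <- (element // 3)          {0,1,2,3,4,5,6,7}
step 1: z <- (element - (y % 2))     {0,1,2,3,4,5,6,7}
step 2: z <- (element + max(10, 9))  {0,1,2,3,4,5,6,7}
step 3: y <- (z * 8)                 {0,1,2,3,4,5,6,7}

Answer: 4 steps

y: 80,88,96,104,112,120,128,136
w: 0,0,0,1,1,1,2,2
z: 10,11,12,13,14,15,16,17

steps = 4; useful = 32; efficiency = 32/32 = 1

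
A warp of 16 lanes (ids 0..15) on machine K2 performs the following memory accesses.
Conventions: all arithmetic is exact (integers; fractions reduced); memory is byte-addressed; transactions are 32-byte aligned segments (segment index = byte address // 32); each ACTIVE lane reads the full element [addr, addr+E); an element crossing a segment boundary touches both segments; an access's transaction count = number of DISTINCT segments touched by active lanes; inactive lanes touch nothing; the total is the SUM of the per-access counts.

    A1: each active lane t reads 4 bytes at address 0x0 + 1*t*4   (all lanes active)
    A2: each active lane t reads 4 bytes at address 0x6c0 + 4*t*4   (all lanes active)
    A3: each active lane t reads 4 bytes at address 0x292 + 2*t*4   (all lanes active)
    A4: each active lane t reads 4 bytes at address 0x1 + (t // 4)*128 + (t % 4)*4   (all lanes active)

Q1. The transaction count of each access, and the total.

A1: 2 transactions
A2: 8 transactions
A3: 5 transactions
A4: 4 transactions

Answer: 2,8,5,4; total 19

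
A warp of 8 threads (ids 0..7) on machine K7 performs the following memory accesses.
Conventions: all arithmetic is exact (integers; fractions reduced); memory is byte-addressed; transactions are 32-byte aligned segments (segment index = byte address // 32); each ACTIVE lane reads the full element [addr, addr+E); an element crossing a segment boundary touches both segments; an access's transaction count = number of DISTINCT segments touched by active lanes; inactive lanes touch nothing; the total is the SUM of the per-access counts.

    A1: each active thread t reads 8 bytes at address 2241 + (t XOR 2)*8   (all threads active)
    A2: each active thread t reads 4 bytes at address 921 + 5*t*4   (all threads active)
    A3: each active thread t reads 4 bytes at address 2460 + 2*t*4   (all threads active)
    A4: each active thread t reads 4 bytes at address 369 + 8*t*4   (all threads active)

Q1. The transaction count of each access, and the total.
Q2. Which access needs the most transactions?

A1: 3 transactions
A2: 6 transactions
A3: 3 transactions
A4: 8 transactions

Answer: 3,6,3,8; total 20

Answer: A4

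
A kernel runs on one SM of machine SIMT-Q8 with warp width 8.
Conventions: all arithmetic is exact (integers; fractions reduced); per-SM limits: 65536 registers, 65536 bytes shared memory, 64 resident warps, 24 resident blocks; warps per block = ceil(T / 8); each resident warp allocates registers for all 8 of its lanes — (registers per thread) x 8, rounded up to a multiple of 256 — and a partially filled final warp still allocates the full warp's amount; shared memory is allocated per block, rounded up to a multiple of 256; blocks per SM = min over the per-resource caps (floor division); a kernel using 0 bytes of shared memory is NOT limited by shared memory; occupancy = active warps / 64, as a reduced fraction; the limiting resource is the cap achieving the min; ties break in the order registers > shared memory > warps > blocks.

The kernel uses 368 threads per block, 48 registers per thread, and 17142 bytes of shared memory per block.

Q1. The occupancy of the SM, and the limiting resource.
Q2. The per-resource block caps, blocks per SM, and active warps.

Answer: occupancy 23/32, limited by warps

registers: 2 blocks
shared memory: 3 blocks
warps: 1 block
blocks: 24 blocks

Answer: 1 block, 46 active warps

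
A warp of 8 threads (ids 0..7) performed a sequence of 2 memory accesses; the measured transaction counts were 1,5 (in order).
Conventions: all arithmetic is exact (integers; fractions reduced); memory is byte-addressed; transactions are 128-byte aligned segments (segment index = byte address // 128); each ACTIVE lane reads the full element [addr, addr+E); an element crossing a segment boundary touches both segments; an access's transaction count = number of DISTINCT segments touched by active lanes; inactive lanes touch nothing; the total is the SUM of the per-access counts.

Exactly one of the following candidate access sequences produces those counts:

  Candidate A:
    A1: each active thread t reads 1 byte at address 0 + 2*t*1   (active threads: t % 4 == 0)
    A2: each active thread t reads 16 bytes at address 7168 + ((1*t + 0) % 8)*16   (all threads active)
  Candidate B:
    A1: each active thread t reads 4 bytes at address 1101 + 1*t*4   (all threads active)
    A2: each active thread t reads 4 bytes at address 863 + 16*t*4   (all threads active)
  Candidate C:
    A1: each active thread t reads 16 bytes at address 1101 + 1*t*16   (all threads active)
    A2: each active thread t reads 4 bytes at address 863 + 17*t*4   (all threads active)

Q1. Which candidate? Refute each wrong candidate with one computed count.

A: A2 gives 1 transaction, not 5
C: A1 gives 2 transactions, not 1
B: all counts match (1,5)

Answer: B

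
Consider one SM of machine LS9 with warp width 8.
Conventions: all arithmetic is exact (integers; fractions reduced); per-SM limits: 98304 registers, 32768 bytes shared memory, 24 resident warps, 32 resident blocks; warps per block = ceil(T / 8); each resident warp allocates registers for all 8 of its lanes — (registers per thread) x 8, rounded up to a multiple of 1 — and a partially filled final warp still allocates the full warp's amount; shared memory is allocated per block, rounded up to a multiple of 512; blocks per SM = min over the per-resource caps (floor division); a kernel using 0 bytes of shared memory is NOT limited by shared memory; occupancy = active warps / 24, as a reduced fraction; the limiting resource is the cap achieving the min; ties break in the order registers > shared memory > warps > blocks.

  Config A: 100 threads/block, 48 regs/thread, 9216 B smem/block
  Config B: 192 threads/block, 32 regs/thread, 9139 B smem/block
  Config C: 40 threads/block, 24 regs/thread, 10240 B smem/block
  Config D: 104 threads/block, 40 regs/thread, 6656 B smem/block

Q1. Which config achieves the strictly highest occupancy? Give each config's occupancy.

occupancies: A 13/24, B 1, C 5/8, D 13/24

Answer: B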